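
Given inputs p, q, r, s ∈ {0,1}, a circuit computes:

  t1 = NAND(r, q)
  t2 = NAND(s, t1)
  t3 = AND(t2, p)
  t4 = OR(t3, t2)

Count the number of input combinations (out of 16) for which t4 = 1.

t4 = OR(t3, t2) must be 1, so at least one of t3, t2 is 1.
Enumerating the 16 input combinations, 10 give t4 = 1 and 6 give t4 = 0.

10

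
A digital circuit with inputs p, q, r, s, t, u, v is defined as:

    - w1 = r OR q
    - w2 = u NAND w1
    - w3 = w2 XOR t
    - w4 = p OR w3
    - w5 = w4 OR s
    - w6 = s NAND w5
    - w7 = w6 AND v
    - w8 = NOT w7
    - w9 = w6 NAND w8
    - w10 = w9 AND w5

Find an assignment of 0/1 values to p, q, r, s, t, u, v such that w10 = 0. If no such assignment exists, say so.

p=1, q=1, r=0, s=0, t=0, u=1, v=0

w10 = w9 AND w5 must be 0, so at least one of w9, w5 is 0.
Check with p=1, q=1, r=0, s=0, t=0, u=1, v=0:
w1 = r OR q = 0 OR 1 = 1
w2 = u NAND w1 = 1 NAND 1 = 0
w3 = w2 XOR t = 0 XOR 0 = 0
w4 = p OR w3 = 1 OR 0 = 1
w5 = w4 OR s = 1 OR 0 = 1
w6 = s NAND w5 = 0 NAND 1 = 1
w7 = w6 AND v = 1 AND 0 = 0
w8 = NOT w7 = NOT 0 = 1
w9 = w6 NAND w8 = 1 NAND 1 = 0
w10 = w9 AND w5 = 0 AND 1 = 0
So w10 = 0 as required.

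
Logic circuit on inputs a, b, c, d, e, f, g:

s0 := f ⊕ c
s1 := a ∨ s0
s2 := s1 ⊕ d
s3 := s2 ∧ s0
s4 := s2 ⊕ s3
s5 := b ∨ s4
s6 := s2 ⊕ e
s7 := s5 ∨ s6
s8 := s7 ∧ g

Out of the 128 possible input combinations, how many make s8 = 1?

s8 = s7 ∧ g must be 1, so both s7 = 1 and g = 1.
s7 = s5 ∨ s6 must be 1, so at least one of s5, s6 is 1.
Enumerating the 128 input combinations, 52 give s8 = 1 and 76 give s8 = 0.

52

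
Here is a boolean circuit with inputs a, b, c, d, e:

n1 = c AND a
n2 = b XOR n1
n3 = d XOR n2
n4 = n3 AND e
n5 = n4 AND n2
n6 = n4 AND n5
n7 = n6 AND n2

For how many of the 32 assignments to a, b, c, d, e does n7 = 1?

n7 = n6 AND n2 must be 1, so both n6 = 1 and n2 = 1.
Satisfying assignments:
  a=0, b=1, c=0, d=0, e=1
  a=0, b=1, c=1, d=0, e=1
  a=1, b=0, c=1, d=0, e=1
  a=1, b=1, c=0, d=0, e=1

4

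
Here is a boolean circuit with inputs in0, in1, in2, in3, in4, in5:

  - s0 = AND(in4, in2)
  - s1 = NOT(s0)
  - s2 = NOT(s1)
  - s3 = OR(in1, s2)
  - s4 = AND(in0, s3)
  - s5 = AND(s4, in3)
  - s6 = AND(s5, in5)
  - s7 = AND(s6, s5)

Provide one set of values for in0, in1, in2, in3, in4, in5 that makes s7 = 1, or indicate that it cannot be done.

in0=1, in1=0, in2=1, in3=1, in4=1, in5=1

Check with in0=1, in1=0, in2=1, in3=1, in4=1, in5=1:
s0 = AND(in4, in2) = AND(1, 1) = 1
s1 = NOT(s0) = NOT 1 = 0
s2 = NOT(s1) = NOT 0 = 1
s3 = OR(in1, s2) = OR(0, 1) = 1
s4 = AND(in0, s3) = AND(1, 1) = 1
s5 = AND(s4, in3) = AND(1, 1) = 1
s6 = AND(s5, in5) = AND(1, 1) = 1
s7 = AND(s6, s5) = AND(1, 1) = 1
So s7 = 1 as required.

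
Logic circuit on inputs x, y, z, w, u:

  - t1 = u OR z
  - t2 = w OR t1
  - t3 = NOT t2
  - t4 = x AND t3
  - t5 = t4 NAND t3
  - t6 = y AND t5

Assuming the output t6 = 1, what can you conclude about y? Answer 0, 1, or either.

t6 = y AND t5 must be 1, so both y = 1 and t5 = 1.
t5 = t4 NAND t3 must be 1, so at least one of t4, t3 is 0.
Every assignment with t6 = 1 has y = 1; there are 15 such assignment(s).

1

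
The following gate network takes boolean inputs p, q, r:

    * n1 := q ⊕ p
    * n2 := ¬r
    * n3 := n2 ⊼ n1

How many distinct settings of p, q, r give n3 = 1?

n3 = n2 ⊼ n1 must be 1, so at least one of n2, n1 is 0.
Satisfying assignments:
  p=0, q=0, r=0
  p=0, q=0, r=1
  p=0, q=1, r=1
  p=1, q=0, r=1
  p=1, q=1, r=0
  p=1, q=1, r=1

6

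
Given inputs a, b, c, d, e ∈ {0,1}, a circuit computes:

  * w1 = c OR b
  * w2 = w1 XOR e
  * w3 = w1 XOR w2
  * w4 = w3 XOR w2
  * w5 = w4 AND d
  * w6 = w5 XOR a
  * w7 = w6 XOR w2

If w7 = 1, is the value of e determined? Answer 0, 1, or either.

Both values of e occur among assignments with w7 = 1:
  e=0: a=0, b=0, c=1, d=0, e=0
  e=1: a=0, b=0, c=0, d=0, e=1

either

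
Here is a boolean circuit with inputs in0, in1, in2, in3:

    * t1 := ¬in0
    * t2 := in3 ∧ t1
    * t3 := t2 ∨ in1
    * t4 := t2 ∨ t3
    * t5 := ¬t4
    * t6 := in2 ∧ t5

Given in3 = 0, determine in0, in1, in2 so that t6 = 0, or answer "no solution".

in0=0 in1=0 in2=0

t6 = in2 ∧ t5 must be 0, so at least one of in2, t5 is 0.
Check with in3 = 0 and in0=0, in1=0, in2=0:
t1 = ¬in0 = ¬0 = 1
t2 = in3 ∧ t1 = 0 ∧ 1 = 0
t3 = t2 ∨ in1 = 0 ∨ 0 = 0
t4 = t2 ∨ t3 = 0 ∨ 0 = 0
t5 = ¬t4 = ¬0 = 1
t6 = in2 ∧ t5 = 0 ∧ 1 = 0
So t6 = 0.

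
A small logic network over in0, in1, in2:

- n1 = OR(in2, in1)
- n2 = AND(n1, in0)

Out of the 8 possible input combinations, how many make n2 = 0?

n2 = AND(n1, in0) must be 0, so at least one of n1, in0 is 0.
Enumerating the 8 input combinations, 5 give n2 = 0 and 3 give n2 = 1.

5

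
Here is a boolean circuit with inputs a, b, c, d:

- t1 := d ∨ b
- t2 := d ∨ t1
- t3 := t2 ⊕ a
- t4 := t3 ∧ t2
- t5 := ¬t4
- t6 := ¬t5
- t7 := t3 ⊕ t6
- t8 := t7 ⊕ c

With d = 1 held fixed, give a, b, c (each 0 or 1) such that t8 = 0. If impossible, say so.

t8 = t7 ⊕ c must be 0, so t7 and c are equal.
Check with d = 1 and a=1, b=1, c=0:
t1 = d ∨ b = 1 ∨ 1 = 1
t2 = d ∨ t1 = 1 ∨ 1 = 1
t3 = t2 ⊕ a = 1 ⊕ 1 = 0
t4 = t3 ∧ t2 = 0 ∧ 1 = 0
t5 = ¬t4 = ¬0 = 1
t6 = ¬t5 = ¬1 = 0
t7 = t3 ⊕ t6 = 0 ⊕ 0 = 0
t8 = t7 ⊕ c = 0 ⊕ 0 = 0
So t8 = 0.

a=1 b=1 c=0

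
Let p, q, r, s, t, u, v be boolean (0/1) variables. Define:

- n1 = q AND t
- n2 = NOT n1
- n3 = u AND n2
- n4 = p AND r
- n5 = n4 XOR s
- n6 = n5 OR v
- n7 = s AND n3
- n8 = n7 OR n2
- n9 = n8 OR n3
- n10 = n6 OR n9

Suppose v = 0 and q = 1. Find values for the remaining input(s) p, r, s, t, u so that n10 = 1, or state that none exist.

n10 = n6 OR n9 must be 1, so at least one of n6, n9 is 1.
Check with v = 0 and q = 1 and p=0, r=1, s=1, t=0, u=1:
n1 = q AND t = 1 AND 0 = 0
n2 = NOT n1 = NOT 0 = 1
n3 = u AND n2 = 1 AND 1 = 1
n4 = p AND r = 0 AND 1 = 0
n5 = n4 XOR s = 0 XOR 1 = 1
n6 = n5 OR v = 1 OR 0 = 1
n7 = s AND n3 = 1 AND 1 = 1
n8 = n7 OR n2 = 1 OR 1 = 1
n9 = n8 OR n3 = 1 OR 1 = 1
n10 = n6 OR n9 = 1 OR 1 = 1
So n10 = 1.

p=0 r=1 s=1 t=0 u=1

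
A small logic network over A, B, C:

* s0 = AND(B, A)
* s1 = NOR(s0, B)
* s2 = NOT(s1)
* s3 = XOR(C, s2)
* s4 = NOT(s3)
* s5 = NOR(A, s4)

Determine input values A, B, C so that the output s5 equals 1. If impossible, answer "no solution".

s5 = NOR(A, s4) must be 1, so both A = 0 and s4 = 0.
s4 = NOT(s3) must be 0, so s3 = 1.
Check with A=0 B=1 C=0:
s0 = AND(B, A) = AND(1, 0) = 0
s1 = NOR(s0, B) = NOR(0, 1) = 0
s2 = NOT(s1) = NOT 0 = 1
s3 = XOR(C, s2) = XOR(0, 1) = 1
s4 = NOT(s3) = NOT 1 = 0
s5 = NOR(A, s4) = NOR(0, 0) = 1
So s5 = 1 as required.

A=0 B=1 C=0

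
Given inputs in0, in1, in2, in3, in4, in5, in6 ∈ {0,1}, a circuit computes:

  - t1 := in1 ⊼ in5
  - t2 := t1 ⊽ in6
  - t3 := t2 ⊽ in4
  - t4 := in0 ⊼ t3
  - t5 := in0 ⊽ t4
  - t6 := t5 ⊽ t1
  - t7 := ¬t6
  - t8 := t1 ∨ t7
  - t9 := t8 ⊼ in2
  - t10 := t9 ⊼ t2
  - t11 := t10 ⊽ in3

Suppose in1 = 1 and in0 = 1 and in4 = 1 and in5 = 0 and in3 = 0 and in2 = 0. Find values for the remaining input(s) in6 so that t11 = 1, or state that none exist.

With in1 = 1 and in0 = 1 and in4 = 1 and in5 = 0 and in3 = 0 and in2 = 0 fixed, none of the 2 settings of in6 give t11 = 1.
For example, with in6=1:
t1 = in1 ⊼ in5 = 1 ⊼ 0 = 1
t2 = t1 ⊽ in6 = 1 ⊽ 1 = 0
t3 = t2 ⊽ in4 = 0 ⊽ 1 = 0
t4 = in0 ⊼ t3 = 1 ⊼ 0 = 1
t5 = in0 ⊽ t4 = 1 ⊽ 1 = 0
t6 = t5 ⊽ t1 = 0 ⊽ 1 = 0
t7 = ¬t6 = ¬0 = 1
t8 = t1 ∨ t7 = 1 ∨ 1 = 1
t9 = t8 ⊼ in2 = 1 ⊼ 0 = 1
t10 = t9 ⊼ t2 = 1 ⊼ 0 = 1
t11 = t10 ⊽ in3 = 1 ⊽ 0 = 0
giving t11 = 0 ≠ 1.

no solution exists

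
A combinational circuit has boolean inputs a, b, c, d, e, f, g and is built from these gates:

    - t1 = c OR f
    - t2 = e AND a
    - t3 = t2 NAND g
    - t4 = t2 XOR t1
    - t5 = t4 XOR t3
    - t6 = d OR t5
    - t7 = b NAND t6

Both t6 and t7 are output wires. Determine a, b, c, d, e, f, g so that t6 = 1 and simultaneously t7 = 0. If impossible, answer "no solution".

Check with a=0, b=1, c=1, d=1, e=0, f=0, g=0:
t1 = c OR f = 1 OR 0 = 1
t2 = e AND a = 0 AND 0 = 0
t3 = t2 NAND g = 0 NAND 0 = 1
t4 = t2 XOR t1 = 0 XOR 1 = 1
t5 = t4 XOR t3 = 1 XOR 1 = 0
t6 = d OR t5 = 1 OR 0 = 1
t7 = b NAND t6 = 1 NAND 1 = 0
So t6 = 1 and t7 = 0.

a=0, b=1, c=1, d=1, e=0, f=0, g=0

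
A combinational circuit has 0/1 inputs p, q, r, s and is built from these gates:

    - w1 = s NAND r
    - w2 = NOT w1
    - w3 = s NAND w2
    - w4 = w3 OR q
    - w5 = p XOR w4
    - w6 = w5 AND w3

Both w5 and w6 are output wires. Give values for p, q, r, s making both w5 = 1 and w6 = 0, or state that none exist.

Check with p=0, q=1, r=1, s=1:
w1 = s NAND r = 1 NAND 1 = 0
w2 = NOT w1 = NOT 0 = 1
w3 = s NAND w2 = 1 NAND 1 = 0
w4 = w3 OR q = 0 OR 1 = 1
w5 = p XOR w4 = 0 XOR 1 = 1
w6 = w5 AND w3 = 1 AND 0 = 0
So w5 = 1 and w6 = 0.

p=0, q=1, r=1, s=1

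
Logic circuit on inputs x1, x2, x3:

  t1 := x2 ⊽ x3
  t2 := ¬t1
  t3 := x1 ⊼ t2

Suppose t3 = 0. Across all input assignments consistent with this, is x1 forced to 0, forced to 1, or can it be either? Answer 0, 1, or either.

t3 = x1 ⊼ t2 must be 0, so both x1 = 1 and t2 = 1.
t2 = ¬t1 must be 1, so t1 = 0.
t1 = x2 ⊽ x3 must be 0, so at least one of x2, x3 is 1.
Every assignment with t3 = 0 has x1 = 1; there are 3 such assignment(s).
  x1=1, x2=0, x3=1
  x1=1, x2=1, x3=0
  x1=1, x2=1, x3=1

1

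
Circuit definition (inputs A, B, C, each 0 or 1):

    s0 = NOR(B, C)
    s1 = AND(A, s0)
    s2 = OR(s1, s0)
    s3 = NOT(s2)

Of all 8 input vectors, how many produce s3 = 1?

s3 = NOT(s2) must be 1, so s2 = 0.
s2 = OR(s1, s0) must be 0, so both s1 = 0 and s0 = 0.
s1 = AND(A, s0) must be 0, so at least one of A, s0 is 0.
Satisfying assignments:
  A=0, B=0, C=1
  A=0, B=1, C=0
  A=0, B=1, C=1
  A=1, B=0, C=1
  A=1, B=1, C=0
  A=1, B=1, C=1

6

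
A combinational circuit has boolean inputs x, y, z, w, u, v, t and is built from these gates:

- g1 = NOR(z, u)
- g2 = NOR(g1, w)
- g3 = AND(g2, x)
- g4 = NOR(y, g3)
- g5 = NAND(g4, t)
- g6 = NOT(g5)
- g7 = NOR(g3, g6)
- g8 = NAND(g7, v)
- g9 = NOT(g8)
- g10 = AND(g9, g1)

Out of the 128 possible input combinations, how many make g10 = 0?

116

g10 = AND(g9, g1) must be 0, so at least one of g9, g1 is 0.
Enumerating the 128 input combinations, 116 give g10 = 0 and 12 give g10 = 1.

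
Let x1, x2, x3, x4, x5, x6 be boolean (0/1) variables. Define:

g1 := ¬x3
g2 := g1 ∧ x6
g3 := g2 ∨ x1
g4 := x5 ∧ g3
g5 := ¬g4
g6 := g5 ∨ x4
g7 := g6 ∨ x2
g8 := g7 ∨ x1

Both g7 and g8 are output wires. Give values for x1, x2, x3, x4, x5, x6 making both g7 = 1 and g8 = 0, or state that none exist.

no solution exists

Across all 64 input combinations, none give both g7 = 1 and g8 = 0.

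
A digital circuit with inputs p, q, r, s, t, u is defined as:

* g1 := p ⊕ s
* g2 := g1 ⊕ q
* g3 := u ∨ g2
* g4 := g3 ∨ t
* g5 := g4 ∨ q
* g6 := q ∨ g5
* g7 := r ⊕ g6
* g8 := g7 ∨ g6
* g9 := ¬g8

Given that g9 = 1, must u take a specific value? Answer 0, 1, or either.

g9 = ¬g8 must be 1, so g8 = 0.
Every assignment with g9 = 1 has u = 0; there are 2 such assignment(s).
  p=0, q=0, r=0, s=0, t=0, u=0
  p=1, q=0, r=0, s=1, t=0, u=0

0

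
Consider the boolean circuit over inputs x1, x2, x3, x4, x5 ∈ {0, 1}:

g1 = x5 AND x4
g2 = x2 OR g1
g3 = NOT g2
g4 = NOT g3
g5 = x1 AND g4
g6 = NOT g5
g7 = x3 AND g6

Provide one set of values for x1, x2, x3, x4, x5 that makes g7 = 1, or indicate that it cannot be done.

g7 = x3 AND g6 must be 1, so both x3 = 1 and g6 = 1.
Check with x1=0, x2=1, x3=1, x4=0, x5=0:
g1 = x5 AND x4 = 0 AND 0 = 0
g2 = x2 OR g1 = 1 OR 0 = 1
g3 = NOT g2 = NOT 1 = 0
g4 = NOT g3 = NOT 0 = 1
g5 = x1 AND g4 = 0 AND 1 = 0
g6 = NOT g5 = NOT 0 = 1
g7 = x3 AND g6 = 1 AND 1 = 1
So g7 = 1 as required.

x1=0, x2=1, x3=1, x4=0, x5=0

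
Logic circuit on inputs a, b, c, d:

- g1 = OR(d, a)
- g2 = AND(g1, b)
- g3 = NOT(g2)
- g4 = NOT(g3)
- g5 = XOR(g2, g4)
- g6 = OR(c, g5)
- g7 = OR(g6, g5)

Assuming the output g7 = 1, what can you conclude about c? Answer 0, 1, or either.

g7 = OR(g6, g5) must be 1, so at least one of g6, g5 is 1.
Every assignment with g7 = 1 has c = 1; there are 8 such assignment(s).

1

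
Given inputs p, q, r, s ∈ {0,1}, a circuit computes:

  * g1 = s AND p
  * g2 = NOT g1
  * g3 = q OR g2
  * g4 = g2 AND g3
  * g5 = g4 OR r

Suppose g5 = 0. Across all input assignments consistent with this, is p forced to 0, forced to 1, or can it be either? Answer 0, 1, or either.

g5 = g4 OR r must be 0, so both g4 = 0 and r = 0.
g4 = g2 AND g3 must be 0, so at least one of g2, g3 is 0.
Every assignment with g5 = 0 has p = 1; there are 2 such assignment(s).
  p=1, q=0, r=0, s=1
  p=1, q=1, r=0, s=1

1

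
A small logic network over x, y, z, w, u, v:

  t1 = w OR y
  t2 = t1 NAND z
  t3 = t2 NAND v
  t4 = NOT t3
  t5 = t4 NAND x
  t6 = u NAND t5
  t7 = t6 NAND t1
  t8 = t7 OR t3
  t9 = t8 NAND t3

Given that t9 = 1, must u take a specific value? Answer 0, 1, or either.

either

Both values of u occur among assignments with t9 = 1:
  u=0: x=0, y=0, z=0, w=0, u=0, v=1
  u=1: x=0, y=0, z=0, w=0, u=1, v=1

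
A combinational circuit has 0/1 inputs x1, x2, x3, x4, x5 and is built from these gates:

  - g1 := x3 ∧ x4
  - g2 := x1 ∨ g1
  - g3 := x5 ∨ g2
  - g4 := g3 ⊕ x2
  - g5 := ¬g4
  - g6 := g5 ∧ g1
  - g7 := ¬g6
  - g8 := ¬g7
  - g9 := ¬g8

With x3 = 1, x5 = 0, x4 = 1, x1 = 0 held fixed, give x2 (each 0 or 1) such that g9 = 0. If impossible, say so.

g9 = ¬g8 must be 0, so g8 = 1.
g8 = ¬g7 must be 1, so g7 = 0.
Check with x3 = 1, x5 = 0, x4 = 1, x1 = 0 and x2=1:
g1 = x3 ∧ x4 = 1 ∧ 1 = 1
g2 = x1 ∨ g1 = 0 ∨ 1 = 1
g3 = x5 ∨ g2 = 0 ∨ 1 = 1
g4 = g3 ⊕ x2 = 1 ⊕ 1 = 0
g5 = ¬g4 = ¬0 = 1
g6 = g5 ∧ g1 = 1 ∧ 1 = 1
g7 = ¬g6 = ¬1 = 0
g8 = ¬g7 = ¬0 = 1
g9 = ¬g8 = ¬1 = 0
So g9 = 0.

x2=1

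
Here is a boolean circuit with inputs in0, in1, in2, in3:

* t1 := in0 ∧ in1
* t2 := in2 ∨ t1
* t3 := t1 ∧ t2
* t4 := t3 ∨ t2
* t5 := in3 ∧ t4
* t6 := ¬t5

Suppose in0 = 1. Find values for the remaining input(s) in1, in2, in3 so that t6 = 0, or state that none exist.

t6 = ¬t5 must be 0, so t5 = 1.
Check with in0 = 1 and in1=1, in2=0, in3=1:
t1 = in0 ∧ in1 = 1 ∧ 1 = 1
t2 = in2 ∨ t1 = 0 ∨ 1 = 1
t3 = t1 ∧ t2 = 1 ∧ 1 = 1
t4 = t3 ∨ t2 = 1 ∨ 1 = 1
t5 = in3 ∧ t4 = 1 ∧ 1 = 1
t6 = ¬t5 = ¬1 = 0
So t6 = 0.

in1=1, in2=0, in3=1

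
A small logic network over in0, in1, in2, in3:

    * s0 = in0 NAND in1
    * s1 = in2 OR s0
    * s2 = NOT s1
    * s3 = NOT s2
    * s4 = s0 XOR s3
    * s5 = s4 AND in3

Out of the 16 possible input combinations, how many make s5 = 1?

1

s5 = s4 AND in3 must be 1, so both s4 = 1 and in3 = 1.
Satisfying assignments:
  in0=1, in1=1, in2=1, in3=1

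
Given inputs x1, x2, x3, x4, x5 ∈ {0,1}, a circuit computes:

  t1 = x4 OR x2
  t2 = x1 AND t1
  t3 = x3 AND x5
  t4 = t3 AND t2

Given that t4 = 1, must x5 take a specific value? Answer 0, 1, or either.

1

t4 = t3 AND t2 must be 1, so both t3 = 1 and t2 = 1.
t3 = x3 AND x5 must be 1, so both x3 = 1 and x5 = 1.
Every assignment with t4 = 1 has x5 = 1; there are 3 such assignment(s).
  x1=1, x2=0, x3=1, x4=1, x5=1
  x1=1, x2=1, x3=1, x4=0, x5=1
  x1=1, x2=1, x3=1, x4=1, x5=1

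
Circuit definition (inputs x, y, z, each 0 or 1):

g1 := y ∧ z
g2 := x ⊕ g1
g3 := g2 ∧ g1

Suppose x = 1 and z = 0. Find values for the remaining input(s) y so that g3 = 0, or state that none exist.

y=1

Check with x = 1 and z = 0 and y=1:
g1 = y ∧ z = 1 ∧ 0 = 0
g2 = x ⊕ g1 = 1 ⊕ 0 = 1
g3 = g2 ∧ g1 = 1 ∧ 0 = 0
So g3 = 0.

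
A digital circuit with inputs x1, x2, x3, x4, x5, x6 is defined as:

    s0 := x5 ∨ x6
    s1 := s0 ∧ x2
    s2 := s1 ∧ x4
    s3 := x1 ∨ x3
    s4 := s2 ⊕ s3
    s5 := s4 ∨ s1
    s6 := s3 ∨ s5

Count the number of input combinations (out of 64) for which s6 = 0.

10

s6 = s3 ∨ s5 must be 0, so both s3 = 0 and s5 = 0.
s3 = x1 ∨ x3 must be 0, so both x1 = 0 and x3 = 0.
Enumerating the 64 input combinations, 10 give s6 = 0 and 54 give s6 = 1.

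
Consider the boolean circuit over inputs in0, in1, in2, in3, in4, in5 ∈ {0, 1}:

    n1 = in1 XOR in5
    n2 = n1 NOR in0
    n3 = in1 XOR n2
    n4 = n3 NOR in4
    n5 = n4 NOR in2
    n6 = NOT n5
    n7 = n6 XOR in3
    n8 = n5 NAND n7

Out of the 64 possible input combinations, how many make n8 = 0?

12

n8 = n5 NAND n7 must be 0, so both n5 = 1 and n7 = 1.
Enumerating the 64 input combinations, 12 give n8 = 0 and 52 give n8 = 1.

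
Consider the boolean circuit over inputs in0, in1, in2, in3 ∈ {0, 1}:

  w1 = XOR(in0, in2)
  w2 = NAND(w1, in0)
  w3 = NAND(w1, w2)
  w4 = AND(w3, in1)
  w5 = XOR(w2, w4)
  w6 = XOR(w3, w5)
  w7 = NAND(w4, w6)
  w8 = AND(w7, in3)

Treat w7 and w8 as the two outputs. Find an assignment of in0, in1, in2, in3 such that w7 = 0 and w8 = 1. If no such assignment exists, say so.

Across all 16 input combinations, none give both w7 = 0 and w8 = 1.

no solution exists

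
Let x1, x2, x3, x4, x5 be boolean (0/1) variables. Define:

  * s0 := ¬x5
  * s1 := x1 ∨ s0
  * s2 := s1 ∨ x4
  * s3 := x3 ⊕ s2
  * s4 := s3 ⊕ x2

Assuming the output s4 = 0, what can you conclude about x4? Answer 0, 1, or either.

Both values of x4 occur among assignments with s4 = 0:
  x4=0: x1=0, x2=0, x3=0, x4=0, x5=1
  x4=1: x1=0, x2=0, x3=1, x4=1, x5=0

either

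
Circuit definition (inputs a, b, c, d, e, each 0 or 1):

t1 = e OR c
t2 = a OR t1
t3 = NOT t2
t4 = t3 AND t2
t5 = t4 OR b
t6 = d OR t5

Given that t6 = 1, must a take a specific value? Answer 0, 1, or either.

Both values of a occur among assignments with t6 = 1:
  a=0: a=0, b=0, c=0, d=1, e=0
  a=1: a=1, b=0, c=0, d=1, e=0

either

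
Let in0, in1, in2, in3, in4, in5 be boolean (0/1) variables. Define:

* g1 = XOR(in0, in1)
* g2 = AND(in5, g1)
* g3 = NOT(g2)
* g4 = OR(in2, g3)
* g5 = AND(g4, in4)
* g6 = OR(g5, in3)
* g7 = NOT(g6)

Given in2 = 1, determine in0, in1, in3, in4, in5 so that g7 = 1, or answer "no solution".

Check with in2 = 1 and in0=0, in1=0, in3=0, in4=0, in5=0:
g1 = XOR(in0, in1) = XOR(0, 0) = 0
g2 = AND(in5, g1) = AND(0, 0) = 0
g3 = NOT(g2) = NOT 0 = 1
g4 = OR(in2, g3) = OR(1, 1) = 1
g5 = AND(g4, in4) = AND(1, 0) = 0
g6 = OR(g5, in3) = OR(0, 0) = 0
g7 = NOT(g6) = NOT 0 = 1
So g7 = 1.

in0=0 in1=0 in3=0 in4=0 in5=0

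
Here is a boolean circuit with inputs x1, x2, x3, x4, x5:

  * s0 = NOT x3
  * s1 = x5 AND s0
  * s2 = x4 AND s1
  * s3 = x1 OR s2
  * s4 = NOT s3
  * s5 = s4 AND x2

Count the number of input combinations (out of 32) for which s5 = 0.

s5 = s4 AND x2 must be 0, so at least one of s4, x2 is 0.
Enumerating the 32 input combinations, 25 give s5 = 0 and 7 give s5 = 1.

25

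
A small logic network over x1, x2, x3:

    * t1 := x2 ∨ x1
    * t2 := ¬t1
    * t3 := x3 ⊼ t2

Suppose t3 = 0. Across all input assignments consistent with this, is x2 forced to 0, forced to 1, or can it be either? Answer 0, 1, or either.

t3 = x3 ⊼ t2 must be 0, so both x3 = 1 and t2 = 1.
t2 = ¬t1 must be 1, so t1 = 0.
t1 = x2 ∨ x1 must be 0, so both x2 = 0 and x1 = 0.
Every assignment with t3 = 0 has x2 = 0; there are 1 such assignment(s).
  x1=0, x2=0, x3=1

0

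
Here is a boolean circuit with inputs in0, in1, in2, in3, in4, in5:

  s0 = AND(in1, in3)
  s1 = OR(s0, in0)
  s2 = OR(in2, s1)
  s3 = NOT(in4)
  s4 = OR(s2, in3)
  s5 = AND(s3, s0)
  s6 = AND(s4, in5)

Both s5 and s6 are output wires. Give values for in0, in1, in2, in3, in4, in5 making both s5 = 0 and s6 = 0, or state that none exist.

Check with in0=0 in1=0 in2=0 in3=1 in4=0 in5=0:
s0 = AND(in1, in3) = AND(0, 1) = 0
s1 = OR(s0, in0) = OR(0, 0) = 0
s2 = OR(in2, s1) = OR(0, 0) = 0
s3 = NOT(in4) = NOT 0 = 1
s4 = OR(s2, in3) = OR(0, 1) = 1
s5 = AND(s3, s0) = AND(1, 0) = 0
s6 = AND(s4, in5) = AND(1, 0) = 0
So s5 = 0 and s6 = 0.

in0=0 in1=0 in2=0 in3=1 in4=0 in5=0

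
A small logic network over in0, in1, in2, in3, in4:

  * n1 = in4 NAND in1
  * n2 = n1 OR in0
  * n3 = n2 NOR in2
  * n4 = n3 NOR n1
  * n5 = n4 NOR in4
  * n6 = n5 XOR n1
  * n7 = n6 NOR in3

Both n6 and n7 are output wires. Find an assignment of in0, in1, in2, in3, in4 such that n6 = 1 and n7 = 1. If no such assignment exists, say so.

no solution exists

Across all 32 input combinations, none give both n6 = 1 and n7 = 1.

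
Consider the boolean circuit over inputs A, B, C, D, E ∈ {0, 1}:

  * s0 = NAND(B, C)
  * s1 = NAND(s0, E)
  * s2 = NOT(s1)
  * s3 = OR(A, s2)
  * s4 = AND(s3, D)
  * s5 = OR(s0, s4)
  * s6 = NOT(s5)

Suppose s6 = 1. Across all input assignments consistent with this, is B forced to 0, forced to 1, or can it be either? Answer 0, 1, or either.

s6 = NOT(s5) must be 1, so s5 = 0.
s5 = OR(s0, s4) must be 0, so both s0 = 0 and s4 = 0.
s0 = NAND(B, C) must be 0, so both B = 1 and C = 1.
Every assignment with s6 = 1 has B = 1; there are 6 such assignment(s).

1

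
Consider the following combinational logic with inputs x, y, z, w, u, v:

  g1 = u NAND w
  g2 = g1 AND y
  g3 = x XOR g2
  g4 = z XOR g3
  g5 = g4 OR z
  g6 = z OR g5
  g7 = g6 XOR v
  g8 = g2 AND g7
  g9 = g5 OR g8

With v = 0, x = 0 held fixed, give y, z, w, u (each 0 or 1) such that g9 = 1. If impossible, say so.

y=0, z=1, w=1, u=0

Check with v = 0, x = 0 and y=0, z=1, w=1, u=0:
g1 = u NAND w = 0 NAND 1 = 1
g2 = g1 AND y = 1 AND 0 = 0
g3 = x XOR g2 = 0 XOR 0 = 0
g4 = z XOR g3 = 1 XOR 0 = 1
g5 = g4 OR z = 1 OR 1 = 1
g6 = z OR g5 = 1 OR 1 = 1
g7 = g6 XOR v = 1 XOR 0 = 1
g8 = g2 AND g7 = 0 AND 1 = 0
g9 = g5 OR g8 = 1 OR 0 = 1
So g9 = 1.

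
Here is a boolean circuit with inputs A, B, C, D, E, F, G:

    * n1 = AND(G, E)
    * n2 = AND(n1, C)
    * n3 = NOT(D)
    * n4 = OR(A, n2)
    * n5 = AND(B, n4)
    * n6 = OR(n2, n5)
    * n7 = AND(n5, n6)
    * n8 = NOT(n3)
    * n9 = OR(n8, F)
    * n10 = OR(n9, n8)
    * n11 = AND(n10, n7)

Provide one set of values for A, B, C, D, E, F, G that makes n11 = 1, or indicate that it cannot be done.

A=0, B=1, C=1, D=0, E=1, F=1, G=1

n11 = AND(n10, n7) must be 1, so both n10 = 1 and n7 = 1.
Check with A=0, B=1, C=1, D=0, E=1, F=1, G=1:
n1 = AND(G, E) = AND(1, 1) = 1
n2 = AND(n1, C) = AND(1, 1) = 1
n3 = NOT(D) = NOT 0 = 1
n4 = OR(A, n2) = OR(0, 1) = 1
n5 = AND(B, n4) = AND(1, 1) = 1
n6 = OR(n2, n5) = OR(1, 1) = 1
n7 = AND(n5, n6) = AND(1, 1) = 1
n8 = NOT(n3) = NOT 1 = 0
n9 = OR(n8, F) = OR(0, 1) = 1
n10 = OR(n9, n8) = OR(1, 0) = 1
n11 = AND(n10, n7) = AND(1, 1) = 1
So n11 = 1 as required.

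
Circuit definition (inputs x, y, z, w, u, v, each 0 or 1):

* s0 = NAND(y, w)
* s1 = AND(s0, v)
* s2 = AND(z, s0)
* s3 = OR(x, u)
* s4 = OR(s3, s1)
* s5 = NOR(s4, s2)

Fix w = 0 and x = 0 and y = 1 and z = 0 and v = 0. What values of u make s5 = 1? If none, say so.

u=0

Check with w = 0 and x = 0 and y = 1 and z = 0 and v = 0 and u=0:
s0 = NAND(y, w) = NAND(1, 0) = 1
s1 = AND(s0, v) = AND(1, 0) = 0
s2 = AND(z, s0) = AND(0, 1) = 0
s3 = OR(x, u) = OR(0, 0) = 0
s4 = OR(s3, s1) = OR(0, 0) = 0
s5 = NOR(s4, s2) = NOR(0, 0) = 1
So s5 = 1.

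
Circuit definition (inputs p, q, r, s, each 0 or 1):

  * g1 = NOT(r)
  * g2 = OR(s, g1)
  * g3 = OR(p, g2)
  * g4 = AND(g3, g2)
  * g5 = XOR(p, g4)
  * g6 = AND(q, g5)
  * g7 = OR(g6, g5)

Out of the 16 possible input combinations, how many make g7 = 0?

8

g7 = OR(g6, g5) must be 0, so both g6 = 0 and g5 = 0.
g6 = AND(q, g5) must be 0, so at least one of q, g5 is 0.
g5 = XOR(p, g4) must be 0, so p and g4 are equal.
Enumerating the 16 input combinations, 8 give g7 = 0 and 8 give g7 = 1.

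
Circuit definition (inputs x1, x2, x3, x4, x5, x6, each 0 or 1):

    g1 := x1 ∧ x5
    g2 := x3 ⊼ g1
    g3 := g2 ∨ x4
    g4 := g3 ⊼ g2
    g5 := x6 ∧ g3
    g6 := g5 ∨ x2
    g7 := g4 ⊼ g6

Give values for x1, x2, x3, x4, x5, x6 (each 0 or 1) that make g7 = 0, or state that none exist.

g7 = g4 ⊼ g6 must be 0, so both g4 = 1 and g6 = 1.
Check with x1=1, x2=1, x3=1, x4=1, x5=1, x6=0:
g1 = x1 ∧ x5 = 1 ∧ 1 = 1
g2 = x3 ⊼ g1 = 1 ⊼ 1 = 0
g3 = g2 ∨ x4 = 0 ∨ 1 = 1
g4 = g3 ⊼ g2 = 1 ⊼ 0 = 1
g5 = x6 ∧ g3 = 0 ∧ 1 = 0
g6 = g5 ∨ x2 = 0 ∨ 1 = 1
g7 = g4 ⊼ g6 = 1 ⊼ 1 = 0
So g7 = 0 as required.

x1=1, x2=1, x3=1, x4=1, x5=1, x6=0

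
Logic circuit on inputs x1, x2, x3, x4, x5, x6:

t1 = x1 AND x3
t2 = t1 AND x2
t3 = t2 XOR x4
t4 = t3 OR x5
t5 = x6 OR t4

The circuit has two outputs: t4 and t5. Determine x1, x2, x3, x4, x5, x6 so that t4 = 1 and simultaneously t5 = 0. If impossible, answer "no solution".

Across all 64 input combinations, none give both t4 = 1 and t5 = 0.

no solution exists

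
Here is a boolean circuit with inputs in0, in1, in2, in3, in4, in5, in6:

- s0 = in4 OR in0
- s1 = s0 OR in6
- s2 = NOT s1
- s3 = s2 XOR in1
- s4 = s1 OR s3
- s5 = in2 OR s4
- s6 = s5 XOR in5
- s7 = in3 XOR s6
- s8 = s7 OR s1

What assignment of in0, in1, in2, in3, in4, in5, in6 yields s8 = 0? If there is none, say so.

in0=0, in1=1, in2=1, in3=0, in4=0, in5=1, in6=0

s8 = s7 OR s1 must be 0, so both s7 = 0 and s1 = 0.
Check with in0=0, in1=1, in2=1, in3=0, in4=0, in5=1, in6=0:
s0 = in4 OR in0 = 0 OR 0 = 0
s1 = s0 OR in6 = 0 OR 0 = 0
s2 = NOT s1 = NOT 0 = 1
s3 = s2 XOR in1 = 1 XOR 1 = 0
s4 = s1 OR s3 = 0 OR 0 = 0
s5 = in2 OR s4 = 1 OR 0 = 1
s6 = s5 XOR in5 = 1 XOR 1 = 0
s7 = in3 XOR s6 = 0 XOR 0 = 0
s8 = s7 OR s1 = 0 OR 0 = 0
So s8 = 0 as required.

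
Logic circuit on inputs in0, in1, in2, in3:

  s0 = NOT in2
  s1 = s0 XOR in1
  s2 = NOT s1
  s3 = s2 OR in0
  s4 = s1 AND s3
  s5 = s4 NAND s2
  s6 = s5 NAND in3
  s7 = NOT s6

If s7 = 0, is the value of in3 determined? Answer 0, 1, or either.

0

s7 = NOT s6 must be 0, so s6 = 1.
s6 = s5 NAND in3 must be 1, so at least one of s5, in3 is 0.
Every assignment with s7 = 0 has in3 = 0; there are 8 such assignment(s).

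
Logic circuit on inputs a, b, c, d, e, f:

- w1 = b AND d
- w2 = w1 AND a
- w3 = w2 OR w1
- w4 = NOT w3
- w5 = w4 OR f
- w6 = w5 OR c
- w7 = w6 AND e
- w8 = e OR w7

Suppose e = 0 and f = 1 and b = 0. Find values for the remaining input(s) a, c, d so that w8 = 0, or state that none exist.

a=1 c=1 d=1

w8 = e OR w7 must be 0, so both e = 0 and w7 = 0.
Check with e = 0 and f = 1 and b = 0 and a=1, c=1, d=1:
w1 = b AND d = 0 AND 1 = 0
w2 = w1 AND a = 0 AND 1 = 0
w3 = w2 OR w1 = 0 OR 0 = 0
w4 = NOT w3 = NOT 0 = 1
w5 = w4 OR f = 1 OR 1 = 1
w6 = w5 OR c = 1 OR 1 = 1
w7 = w6 AND e = 1 AND 0 = 0
w8 = e OR w7 = 0 OR 0 = 0
So w8 = 0.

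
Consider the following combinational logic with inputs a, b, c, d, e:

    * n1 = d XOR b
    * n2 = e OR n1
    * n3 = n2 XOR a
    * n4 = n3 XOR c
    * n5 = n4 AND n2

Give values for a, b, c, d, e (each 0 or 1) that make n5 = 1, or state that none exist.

n5 = n4 AND n2 must be 1, so both n4 = 1 and n2 = 1.
Check with a=0 b=0 c=0 d=1 e=0:
n1 = d XOR b = 1 XOR 0 = 1
n2 = e OR n1 = 0 OR 1 = 1
n3 = n2 XOR a = 1 XOR 0 = 1
n4 = n3 XOR c = 1 XOR 0 = 1
n5 = n4 AND n2 = 1 AND 1 = 1
So n5 = 1 as required.

a=0 b=0 c=0 d=1 e=0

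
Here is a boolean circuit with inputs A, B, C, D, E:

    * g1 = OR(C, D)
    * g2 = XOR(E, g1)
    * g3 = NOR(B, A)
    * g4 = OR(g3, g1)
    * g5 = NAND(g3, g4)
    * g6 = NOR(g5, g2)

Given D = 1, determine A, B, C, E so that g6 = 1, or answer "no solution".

A=0, B=0, C=0, E=1

g6 = NOR(g5, g2) must be 1, so both g5 = 0 and g2 = 0.
g5 = NAND(g3, g4) must be 0, so both g3 = 1 and g4 = 1.
Check with D = 1 and A=0, B=0, C=0, E=1:
g1 = OR(C, D) = OR(0, 1) = 1
g2 = XOR(E, g1) = XOR(1, 1) = 0
g3 = NOR(B, A) = NOR(0, 0) = 1
g4 = OR(g3, g1) = OR(1, 1) = 1
g5 = NAND(g3, g4) = NAND(1, 1) = 0
g6 = NOR(g5, g2) = NOR(0, 0) = 1
So g6 = 1.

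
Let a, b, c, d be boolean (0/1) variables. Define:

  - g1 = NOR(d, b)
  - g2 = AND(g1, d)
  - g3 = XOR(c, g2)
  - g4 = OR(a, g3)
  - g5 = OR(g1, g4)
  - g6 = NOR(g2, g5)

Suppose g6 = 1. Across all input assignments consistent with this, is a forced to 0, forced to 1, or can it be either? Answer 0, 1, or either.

g6 = NOR(g2, g5) must be 1, so both g2 = 0 and g5 = 0.
g2 = AND(g1, d) must be 0, so at least one of g1, d is 0.
Every assignment with g6 = 1 has a = 0; there are 3 such assignment(s).
  a=0, b=0, c=0, d=1
  a=0, b=1, c=0, d=0
  a=0, b=1, c=0, d=1

0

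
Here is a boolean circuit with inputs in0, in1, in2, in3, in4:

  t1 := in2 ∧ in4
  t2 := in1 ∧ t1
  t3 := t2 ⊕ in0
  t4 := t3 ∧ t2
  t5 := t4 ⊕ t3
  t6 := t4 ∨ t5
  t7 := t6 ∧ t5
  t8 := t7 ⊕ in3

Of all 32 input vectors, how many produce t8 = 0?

16

t8 = t7 ⊕ in3 must be 0, so t7 and in3 are equal.
Enumerating the 32 input combinations, 16 give t8 = 0 and 16 give t8 = 1.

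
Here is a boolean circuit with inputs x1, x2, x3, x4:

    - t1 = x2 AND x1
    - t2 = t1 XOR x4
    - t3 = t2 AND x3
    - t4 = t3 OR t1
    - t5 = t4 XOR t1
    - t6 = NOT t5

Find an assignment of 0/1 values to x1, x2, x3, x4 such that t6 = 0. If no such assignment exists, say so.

Check with x1=1, x2=0, x3=1, x4=1:
t1 = x2 AND x1 = 0 AND 1 = 0
t2 = t1 XOR x4 = 0 XOR 1 = 1
t3 = t2 AND x3 = 1 AND 1 = 1
t4 = t3 OR t1 = 1 OR 0 = 1
t5 = t4 XOR t1 = 1 XOR 0 = 1
t6 = NOT t5 = NOT 1 = 0
So t6 = 0 as required.

x1=1, x2=0, x3=1, x4=1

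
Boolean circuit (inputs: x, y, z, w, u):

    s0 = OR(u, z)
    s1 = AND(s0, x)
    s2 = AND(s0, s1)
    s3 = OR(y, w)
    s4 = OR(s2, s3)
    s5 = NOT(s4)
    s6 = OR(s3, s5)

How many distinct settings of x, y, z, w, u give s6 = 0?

s6 = OR(s3, s5) must be 0, so both s3 = 0 and s5 = 0.
s3 = OR(y, w) must be 0, so both y = 0 and w = 0.
Satisfying assignments:
  x=1, y=0, z=0, w=0, u=1
  x=1, y=0, z=1, w=0, u=0
  x=1, y=0, z=1, w=0, u=1

3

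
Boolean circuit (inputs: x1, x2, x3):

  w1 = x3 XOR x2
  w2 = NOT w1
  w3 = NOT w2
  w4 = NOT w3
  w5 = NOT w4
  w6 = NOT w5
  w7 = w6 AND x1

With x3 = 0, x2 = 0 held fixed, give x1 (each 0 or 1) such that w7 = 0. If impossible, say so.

x1=0

w7 = w6 AND x1 must be 0, so at least one of w6, x1 is 0.
Check with x3 = 0, x2 = 0 and x1=0:
w1 = x3 XOR x2 = 0 XOR 0 = 0
w2 = NOT w1 = NOT 0 = 1
w3 = NOT w2 = NOT 1 = 0
w4 = NOT w3 = NOT 0 = 1
w5 = NOT w4 = NOT 1 = 0
w6 = NOT w5 = NOT 0 = 1
w7 = w6 AND x1 = 1 AND 0 = 0
So w7 = 0.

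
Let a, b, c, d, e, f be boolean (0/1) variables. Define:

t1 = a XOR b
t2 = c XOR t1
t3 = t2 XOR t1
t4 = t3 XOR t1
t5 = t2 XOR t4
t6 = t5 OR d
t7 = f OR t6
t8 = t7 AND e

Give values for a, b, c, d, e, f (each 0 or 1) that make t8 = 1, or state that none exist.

Check with a=1, b=1, c=0, d=0, e=1, f=1:
t1 = a XOR b = 1 XOR 1 = 0
t2 = c XOR t1 = 0 XOR 0 = 0
t3 = t2 XOR t1 = 0 XOR 0 = 0
t4 = t3 XOR t1 = 0 XOR 0 = 0
t5 = t2 XOR t4 = 0 XOR 0 = 0
t6 = t5 OR d = 0 OR 0 = 0
t7 = f OR t6 = 1 OR 0 = 1
t8 = t7 AND e = 1 AND 1 = 1
So t8 = 1 as required.

a=1, b=1, c=0, d=0, e=1, f=1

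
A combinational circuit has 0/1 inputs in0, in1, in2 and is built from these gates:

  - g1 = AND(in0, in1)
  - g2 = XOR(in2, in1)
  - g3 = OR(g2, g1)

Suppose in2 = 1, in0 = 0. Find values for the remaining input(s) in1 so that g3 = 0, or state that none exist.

g3 = OR(g2, g1) must be 0, so both g2 = 0 and g1 = 0.
g2 = XOR(in2, in1) must be 0, so in2 and in1 are equal.
Check with in2 = 1, in0 = 0 and in1=1:
g1 = AND(in0, in1) = AND(0, 1) = 0
g2 = XOR(in2, in1) = XOR(1, 1) = 0
g3 = OR(g2, g1) = OR(0, 0) = 0
So g3 = 0.

in1=1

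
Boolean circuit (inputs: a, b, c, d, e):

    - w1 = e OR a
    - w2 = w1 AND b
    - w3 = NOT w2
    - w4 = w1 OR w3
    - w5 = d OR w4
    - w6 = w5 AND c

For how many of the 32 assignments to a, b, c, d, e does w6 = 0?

w6 = w5 AND c must be 0, so at least one of w5, c is 0.
Enumerating the 32 input combinations, 16 give w6 = 0 and 16 give w6 = 1.

16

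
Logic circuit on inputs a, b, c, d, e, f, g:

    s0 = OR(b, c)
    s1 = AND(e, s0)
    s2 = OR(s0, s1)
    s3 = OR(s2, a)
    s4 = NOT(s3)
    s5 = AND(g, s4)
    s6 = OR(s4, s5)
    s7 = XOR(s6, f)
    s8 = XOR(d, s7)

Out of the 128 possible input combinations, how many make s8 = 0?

64

s8 = XOR(d, s7) must be 0, so d and s7 are equal.
Enumerating the 128 input combinations, 64 give s8 = 0 and 64 give s8 = 1.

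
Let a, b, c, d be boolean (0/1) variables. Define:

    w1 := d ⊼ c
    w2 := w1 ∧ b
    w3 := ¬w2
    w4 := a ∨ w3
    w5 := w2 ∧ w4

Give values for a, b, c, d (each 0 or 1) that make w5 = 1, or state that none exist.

w5 = w2 ∧ w4 must be 1, so both w2 = 1 and w4 = 1.
Check with a=1 b=1 c=0 d=1:
w1 = d ⊼ c = 1 ⊼ 0 = 1
w2 = w1 ∧ b = 1 ∧ 1 = 1
w3 = ¬w2 = ¬1 = 0
w4 = a ∨ w3 = 1 ∨ 0 = 1
w5 = w2 ∧ w4 = 1 ∧ 1 = 1
So w5 = 1 as required.

a=1 b=1 c=0 d=1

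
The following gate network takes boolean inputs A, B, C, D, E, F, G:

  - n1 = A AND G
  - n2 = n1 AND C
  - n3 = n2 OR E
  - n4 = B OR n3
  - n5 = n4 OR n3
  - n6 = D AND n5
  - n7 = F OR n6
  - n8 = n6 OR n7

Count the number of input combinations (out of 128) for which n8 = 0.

n8 = n6 OR n7 must be 0, so both n6 = 0 and n7 = 0.
n6 = D AND n5 must be 0, so at least one of D, n5 is 0.
n7 = F OR n6 must be 0, so both F = 0 and n6 = 0.
Enumerating the 128 input combinations, 39 give n8 = 0 and 89 give n8 = 1.

39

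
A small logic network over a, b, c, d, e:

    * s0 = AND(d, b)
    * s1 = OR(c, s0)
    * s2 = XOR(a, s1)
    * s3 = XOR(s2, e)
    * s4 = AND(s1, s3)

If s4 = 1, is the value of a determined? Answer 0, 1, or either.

Both values of a occur among assignments with s4 = 1:
  a=0: a=0, b=0, c=1, d=0, e=0
  a=1: a=1, b=0, c=1, d=0, e=1

either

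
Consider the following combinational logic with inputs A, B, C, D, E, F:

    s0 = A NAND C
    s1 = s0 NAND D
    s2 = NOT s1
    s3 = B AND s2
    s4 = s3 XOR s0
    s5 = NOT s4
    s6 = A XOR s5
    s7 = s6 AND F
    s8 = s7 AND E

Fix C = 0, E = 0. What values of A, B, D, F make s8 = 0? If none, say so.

A=1 B=1 D=0 F=0

Check with C = 0, E = 0 and A=1, B=1, D=0, F=0:
s0 = A NAND C = 1 NAND 0 = 1
s1 = s0 NAND D = 1 NAND 0 = 1
s2 = NOT s1 = NOT 1 = 0
s3 = B AND s2 = 1 AND 0 = 0
s4 = s3 XOR s0 = 0 XOR 1 = 1
s5 = NOT s4 = NOT 1 = 0
s6 = A XOR s5 = 1 XOR 0 = 1
s7 = s6 AND F = 1 AND 0 = 0
s8 = s7 AND E = 0 AND 0 = 0
So s8 = 0.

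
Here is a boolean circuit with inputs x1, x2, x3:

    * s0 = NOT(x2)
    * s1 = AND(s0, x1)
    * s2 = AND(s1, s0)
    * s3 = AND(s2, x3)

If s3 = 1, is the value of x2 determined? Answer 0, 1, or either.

s3 = AND(s2, x3) must be 1, so both s2 = 1 and x3 = 1.
s2 = AND(s1, s0) must be 1, so both s1 = 1 and s0 = 1.
s1 = AND(s0, x1) must be 1, so both s0 = 1 and x1 = 1.
Every assignment with s3 = 1 has x2 = 0; there are 1 such assignment(s).
  x1=1, x2=0, x3=1

0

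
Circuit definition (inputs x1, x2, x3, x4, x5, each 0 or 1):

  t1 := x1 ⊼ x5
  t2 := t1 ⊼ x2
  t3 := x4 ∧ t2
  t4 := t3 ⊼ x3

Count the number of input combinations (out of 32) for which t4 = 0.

t4 = t3 ⊼ x3 must be 0, so both t3 = 1 and x3 = 1.
Satisfying assignments:
  x1=0, x2=0, x3=1, x4=1, x5=0
  x1=0, x2=0, x3=1, x4=1, x5=1
  x1=1, x2=0, x3=1, x4=1, x5=0
  x1=1, x2=0, x3=1, x4=1, x5=1
  x1=1, x2=1, x3=1, x4=1, x5=1

5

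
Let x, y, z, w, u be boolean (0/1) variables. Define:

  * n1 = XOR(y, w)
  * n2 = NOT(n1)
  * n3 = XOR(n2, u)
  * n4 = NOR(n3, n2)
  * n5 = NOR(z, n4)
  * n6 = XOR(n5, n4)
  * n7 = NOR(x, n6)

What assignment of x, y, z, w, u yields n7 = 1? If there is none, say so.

x=0, y=0, z=1, w=0, u=1

Check with x=0, y=0, z=1, w=0, u=1:
n1 = XOR(y, w) = XOR(0, 0) = 0
n2 = NOT(n1) = NOT 0 = 1
n3 = XOR(n2, u) = XOR(1, 1) = 0
n4 = NOR(n3, n2) = NOR(0, 1) = 0
n5 = NOR(z, n4) = NOR(1, 0) = 0
n6 = XOR(n5, n4) = XOR(0, 0) = 0
n7 = NOR(x, n6) = NOR(0, 0) = 1
So n7 = 1 as required.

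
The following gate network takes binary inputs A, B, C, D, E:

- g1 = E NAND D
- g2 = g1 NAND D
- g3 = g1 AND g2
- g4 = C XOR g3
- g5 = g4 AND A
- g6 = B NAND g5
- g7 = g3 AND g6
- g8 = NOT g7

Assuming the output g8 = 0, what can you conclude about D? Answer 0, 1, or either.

0

g8 = NOT g7 must be 0, so g7 = 1.
g7 = g3 AND g6 must be 1, so both g3 = 1 and g6 = 1.
g3 = g1 AND g2 must be 1, so both g1 = 1 and g2 = 1.
Every assignment with g8 = 0 has D = 0; there are 14 such assignment(s).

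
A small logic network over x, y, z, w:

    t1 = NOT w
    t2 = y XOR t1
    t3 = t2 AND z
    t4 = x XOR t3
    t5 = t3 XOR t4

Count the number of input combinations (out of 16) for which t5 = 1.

8

t5 = t3 XOR t4 must be 1, so t3 and t4 differ.
Enumerating the 16 input combinations, 8 give t5 = 1 and 8 give t5 = 0.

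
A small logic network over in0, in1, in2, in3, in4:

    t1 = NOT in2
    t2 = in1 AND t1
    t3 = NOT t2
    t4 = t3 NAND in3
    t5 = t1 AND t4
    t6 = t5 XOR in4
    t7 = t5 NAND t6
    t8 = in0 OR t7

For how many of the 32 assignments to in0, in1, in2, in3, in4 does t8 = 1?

29

t8 = in0 OR t7 must be 1, so at least one of in0, t7 is 1.
Enumerating the 32 input combinations, 29 give t8 = 1 and 3 give t8 = 0.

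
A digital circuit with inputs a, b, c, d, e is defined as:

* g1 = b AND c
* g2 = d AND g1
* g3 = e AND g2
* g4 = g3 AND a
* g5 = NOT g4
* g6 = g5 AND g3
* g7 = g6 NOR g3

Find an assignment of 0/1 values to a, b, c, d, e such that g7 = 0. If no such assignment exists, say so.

a=1, b=1, c=1, d=1, e=1

Check with a=1, b=1, c=1, d=1, e=1:
g1 = b AND c = 1 AND 1 = 1
g2 = d AND g1 = 1 AND 1 = 1
g3 = e AND g2 = 1 AND 1 = 1
g4 = g3 AND a = 1 AND 1 = 1
g5 = NOT g4 = NOT 1 = 0
g6 = g5 AND g3 = 0 AND 1 = 0
g7 = g6 NOR g3 = 0 NOR 1 = 0
So g7 = 0 as required.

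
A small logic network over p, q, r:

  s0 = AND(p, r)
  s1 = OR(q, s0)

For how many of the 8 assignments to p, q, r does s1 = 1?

s1 = OR(q, s0) must be 1, so at least one of q, s0 is 1.
Enumerating the 8 input combinations, 5 give s1 = 1 and 3 give s1 = 0.

5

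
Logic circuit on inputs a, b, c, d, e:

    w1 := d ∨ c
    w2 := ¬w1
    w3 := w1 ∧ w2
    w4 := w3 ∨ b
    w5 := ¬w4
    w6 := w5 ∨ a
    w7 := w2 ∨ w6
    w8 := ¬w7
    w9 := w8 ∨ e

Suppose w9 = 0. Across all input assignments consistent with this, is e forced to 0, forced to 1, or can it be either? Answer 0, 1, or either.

0

w9 = w8 ∨ e must be 0, so both w8 = 0 and e = 0.
w8 = ¬w7 must be 0, so w7 = 1.
Every assignment with w9 = 0 has e = 0; there are 13 such assignment(s).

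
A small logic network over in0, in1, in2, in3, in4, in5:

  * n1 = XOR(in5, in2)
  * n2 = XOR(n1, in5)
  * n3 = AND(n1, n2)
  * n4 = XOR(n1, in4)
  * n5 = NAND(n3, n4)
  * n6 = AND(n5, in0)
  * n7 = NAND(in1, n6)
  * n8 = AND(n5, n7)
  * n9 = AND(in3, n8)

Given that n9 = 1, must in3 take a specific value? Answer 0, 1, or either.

n9 = AND(in3, n8) must be 1, so both in3 = 1 and n8 = 1.
n8 = AND(n5, n7) must be 1, so both n5 = 1 and n7 = 1.
n5 = NAND(n3, n4) must be 1, so at least one of n3, n4 is 0.
Every assignment with n9 = 1 has in3 = 1; there are 21 such assignment(s).

1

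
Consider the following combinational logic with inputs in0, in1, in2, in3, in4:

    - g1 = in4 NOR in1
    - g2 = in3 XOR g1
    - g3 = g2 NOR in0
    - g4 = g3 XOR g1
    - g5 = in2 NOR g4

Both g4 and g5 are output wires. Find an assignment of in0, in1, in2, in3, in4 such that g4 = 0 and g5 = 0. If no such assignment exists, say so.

in0=0, in1=0, in2=1, in3=1, in4=1

Check with in0=0, in1=0, in2=1, in3=1, in4=1:
g1 = in4 NOR in1 = 1 NOR 0 = 0
g2 = in3 XOR g1 = 1 XOR 0 = 1
g3 = g2 NOR in0 = 1 NOR 0 = 0
g4 = g3 XOR g1 = 0 XOR 0 = 0
g5 = in2 NOR g4 = 1 NOR 0 = 0
So g4 = 0 and g5 = 0.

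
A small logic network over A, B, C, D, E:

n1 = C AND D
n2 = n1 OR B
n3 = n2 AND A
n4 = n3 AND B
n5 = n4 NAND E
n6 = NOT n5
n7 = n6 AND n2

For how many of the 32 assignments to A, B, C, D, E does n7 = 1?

n7 = n6 AND n2 must be 1, so both n6 = 1 and n2 = 1.
n6 = NOT n5 must be 1, so n5 = 0.
n2 = n1 OR B must be 1, so at least one of n1, B is 1.
Satisfying assignments:
  A=1, B=1, C=0, D=0, E=1
  A=1, B=1, C=0, D=1, E=1
  A=1, B=1, C=1, D=0, E=1
  A=1, B=1, C=1, D=1, E=1

4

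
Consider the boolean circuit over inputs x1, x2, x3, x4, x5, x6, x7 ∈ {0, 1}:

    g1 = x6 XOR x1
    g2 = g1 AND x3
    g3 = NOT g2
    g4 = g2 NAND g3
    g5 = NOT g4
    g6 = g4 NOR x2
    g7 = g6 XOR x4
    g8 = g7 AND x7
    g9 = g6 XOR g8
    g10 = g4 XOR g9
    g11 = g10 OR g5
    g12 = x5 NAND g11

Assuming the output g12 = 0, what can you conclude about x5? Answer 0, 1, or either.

1

g12 = x5 NAND g11 must be 0, so both x5 = 1 and g11 = 1.
g11 = g10 OR g5 must be 1, so at least one of g10, g5 is 1.
Every assignment with g12 = 0 has x5 = 1; there are 48 such assignment(s).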